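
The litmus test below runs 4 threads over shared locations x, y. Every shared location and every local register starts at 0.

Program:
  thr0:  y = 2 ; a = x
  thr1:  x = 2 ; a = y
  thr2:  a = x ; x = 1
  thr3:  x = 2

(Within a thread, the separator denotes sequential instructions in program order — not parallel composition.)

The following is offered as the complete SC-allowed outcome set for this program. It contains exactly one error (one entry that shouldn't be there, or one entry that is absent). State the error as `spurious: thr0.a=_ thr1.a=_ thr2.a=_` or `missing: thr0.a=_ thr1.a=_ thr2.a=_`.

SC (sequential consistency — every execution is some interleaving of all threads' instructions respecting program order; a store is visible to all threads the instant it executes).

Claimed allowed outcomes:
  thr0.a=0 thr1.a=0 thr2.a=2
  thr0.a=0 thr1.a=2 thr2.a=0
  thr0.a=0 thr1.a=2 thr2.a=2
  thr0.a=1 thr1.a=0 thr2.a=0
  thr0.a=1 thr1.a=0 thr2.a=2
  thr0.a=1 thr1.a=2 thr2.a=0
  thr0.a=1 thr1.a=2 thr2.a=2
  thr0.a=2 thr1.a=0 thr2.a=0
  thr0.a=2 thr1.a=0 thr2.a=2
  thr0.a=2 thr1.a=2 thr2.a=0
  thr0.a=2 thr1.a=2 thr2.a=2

outcome vector order: (thr0.a,thr1.a,thr2.a)
SC: 10 outcomes — {(0,2,0), (0,2,2), (1,0,0), (1,0,2), (1,2,0), (1,2,2), (2,0,0), (2,0,2), (2,2,0), (2,2,2)}
claimed∖SC = {(0,0,2)}

spurious: thr0.a=0 thr1.a=0 thr2.a=2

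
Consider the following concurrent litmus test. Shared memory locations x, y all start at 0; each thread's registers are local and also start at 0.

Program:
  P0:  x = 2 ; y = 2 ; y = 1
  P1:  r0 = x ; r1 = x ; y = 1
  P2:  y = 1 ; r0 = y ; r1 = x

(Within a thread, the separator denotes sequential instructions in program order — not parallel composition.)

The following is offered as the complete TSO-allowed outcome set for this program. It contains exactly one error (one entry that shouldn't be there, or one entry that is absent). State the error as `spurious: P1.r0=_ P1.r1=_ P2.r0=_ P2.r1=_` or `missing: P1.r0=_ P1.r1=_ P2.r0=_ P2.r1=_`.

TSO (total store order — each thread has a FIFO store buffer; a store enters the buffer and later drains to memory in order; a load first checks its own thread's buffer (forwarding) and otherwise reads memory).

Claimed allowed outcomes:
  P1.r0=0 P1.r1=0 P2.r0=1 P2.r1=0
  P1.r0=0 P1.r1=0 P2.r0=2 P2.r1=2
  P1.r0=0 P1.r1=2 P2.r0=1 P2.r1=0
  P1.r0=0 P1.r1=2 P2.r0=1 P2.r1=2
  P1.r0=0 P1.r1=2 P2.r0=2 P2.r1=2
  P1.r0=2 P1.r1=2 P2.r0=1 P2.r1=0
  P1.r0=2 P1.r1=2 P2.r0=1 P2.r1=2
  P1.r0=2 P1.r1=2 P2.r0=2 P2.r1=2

outcome vector order: (P1.r0,P1.r1,P2.r0,P2.r1)
TSO: 9 outcomes — {0/0/1/0 0/0/1/2 0/0/2/2 0/2/1/0 0/2/1/2 0/2/2/2 2/2/1/0 2/2/1/2 2/2/2/2}
TSO∖claimed = {0/0/1/2}

missing: P1.r0=0 P1.r1=0 P2.r0=1 P2.r1=2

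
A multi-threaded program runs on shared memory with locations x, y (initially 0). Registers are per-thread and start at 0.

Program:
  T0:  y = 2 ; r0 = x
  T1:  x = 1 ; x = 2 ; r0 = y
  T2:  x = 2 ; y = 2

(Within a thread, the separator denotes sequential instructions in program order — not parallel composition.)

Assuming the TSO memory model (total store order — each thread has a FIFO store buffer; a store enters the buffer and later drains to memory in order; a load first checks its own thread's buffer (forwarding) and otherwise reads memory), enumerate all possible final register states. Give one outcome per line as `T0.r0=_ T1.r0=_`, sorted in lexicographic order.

outcome vector order: (T0.r0,T1.r0)
|TSO outcomes| = 6

T0.r0=0 T1.r0=0
T0.r0=0 T1.r0=2
T0.r0=1 T1.r0=0
T0.r0=1 T1.r0=2
T0.r0=2 T1.r0=0
T0.r0=2 T1.r0=2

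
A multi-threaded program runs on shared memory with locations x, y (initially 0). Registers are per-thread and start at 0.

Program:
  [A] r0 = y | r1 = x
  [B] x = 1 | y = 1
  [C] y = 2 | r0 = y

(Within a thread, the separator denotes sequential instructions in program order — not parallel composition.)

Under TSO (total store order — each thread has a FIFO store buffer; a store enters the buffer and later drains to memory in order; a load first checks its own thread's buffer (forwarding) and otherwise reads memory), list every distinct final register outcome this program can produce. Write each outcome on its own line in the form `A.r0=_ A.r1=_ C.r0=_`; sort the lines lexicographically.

outcome vector order: (A.r0,A.r1,C.r0)
|TSO outcomes| = 10

A.r0=0 A.r1=0 C.r0=1
A.r0=0 A.r1=0 C.r0=2
A.r0=0 A.r1=1 C.r0=1
A.r0=0 A.r1=1 C.r0=2
A.r0=1 A.r1=1 C.r0=1
A.r0=1 A.r1=1 C.r0=2
A.r0=2 A.r1=0 C.r0=1
A.r0=2 A.r1=0 C.r0=2
A.r0=2 A.r1=1 C.r0=1
A.r0=2 A.r1=1 C.r0=2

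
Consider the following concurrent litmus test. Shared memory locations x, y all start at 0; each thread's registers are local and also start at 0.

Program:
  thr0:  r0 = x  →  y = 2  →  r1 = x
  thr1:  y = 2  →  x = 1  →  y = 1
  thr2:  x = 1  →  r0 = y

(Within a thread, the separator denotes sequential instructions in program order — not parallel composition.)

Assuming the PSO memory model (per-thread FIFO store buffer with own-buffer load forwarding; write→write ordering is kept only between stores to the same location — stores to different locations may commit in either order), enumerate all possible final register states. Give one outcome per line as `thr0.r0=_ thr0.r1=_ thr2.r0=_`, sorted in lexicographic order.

outcome vector order: (thr0.r0,thr0.r1,thr2.r0)
|PSO outcomes| = 9

thr0.r0=0 thr0.r1=0 thr2.r0=0
thr0.r0=0 thr0.r1=0 thr2.r0=1
thr0.r0=0 thr0.r1=0 thr2.r0=2
thr0.r0=0 thr0.r1=1 thr2.r0=0
thr0.r0=0 thr0.r1=1 thr2.r0=1
thr0.r0=0 thr0.r1=1 thr2.r0=2
thr0.r0=1 thr0.r1=1 thr2.r0=0
thr0.r0=1 thr0.r1=1 thr2.r0=1
thr0.r0=1 thr0.r1=1 thr2.r0=2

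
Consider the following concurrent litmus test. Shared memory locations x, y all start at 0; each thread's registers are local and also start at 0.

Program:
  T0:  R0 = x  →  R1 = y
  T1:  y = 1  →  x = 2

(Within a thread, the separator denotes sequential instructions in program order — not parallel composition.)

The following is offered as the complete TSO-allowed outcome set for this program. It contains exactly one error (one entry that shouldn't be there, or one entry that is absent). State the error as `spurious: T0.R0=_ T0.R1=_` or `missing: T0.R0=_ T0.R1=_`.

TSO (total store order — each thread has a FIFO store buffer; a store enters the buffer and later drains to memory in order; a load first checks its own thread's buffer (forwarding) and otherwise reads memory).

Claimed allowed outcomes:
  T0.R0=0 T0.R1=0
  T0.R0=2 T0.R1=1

missing: T0.R0=0 T0.R1=1

outcome vector order: (T0.R0,T0.R1)
under TSO → (0,0); (0,1); (2,1)
TSO∖claimed = {(0,1)}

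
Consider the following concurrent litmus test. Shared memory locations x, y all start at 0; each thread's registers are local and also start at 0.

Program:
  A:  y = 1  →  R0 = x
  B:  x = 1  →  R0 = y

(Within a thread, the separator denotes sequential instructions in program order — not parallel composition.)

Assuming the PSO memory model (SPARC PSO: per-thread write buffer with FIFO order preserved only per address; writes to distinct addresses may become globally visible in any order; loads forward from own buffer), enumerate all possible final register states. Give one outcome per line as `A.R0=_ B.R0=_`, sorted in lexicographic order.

outcome vector order: (A.R0,B.R0)
|PSO outcomes| = 4

A.R0=0 B.R0=0
A.R0=0 B.R0=1
A.R0=1 B.R0=0
A.R0=1 B.R0=1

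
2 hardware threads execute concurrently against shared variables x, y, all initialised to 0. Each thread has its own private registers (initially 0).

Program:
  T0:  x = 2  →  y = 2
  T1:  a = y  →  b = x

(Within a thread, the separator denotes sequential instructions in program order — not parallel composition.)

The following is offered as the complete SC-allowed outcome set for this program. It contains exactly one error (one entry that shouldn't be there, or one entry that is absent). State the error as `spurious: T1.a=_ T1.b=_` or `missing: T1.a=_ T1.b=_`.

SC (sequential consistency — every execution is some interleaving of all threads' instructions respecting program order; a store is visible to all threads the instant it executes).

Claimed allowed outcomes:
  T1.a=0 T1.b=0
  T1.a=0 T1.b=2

missing: T1.a=2 T1.b=2

outcome vector order: (T1.a,T1.b)
SC (3): 0/0, 0/2, 2/2
SC∖claimed = {2/2}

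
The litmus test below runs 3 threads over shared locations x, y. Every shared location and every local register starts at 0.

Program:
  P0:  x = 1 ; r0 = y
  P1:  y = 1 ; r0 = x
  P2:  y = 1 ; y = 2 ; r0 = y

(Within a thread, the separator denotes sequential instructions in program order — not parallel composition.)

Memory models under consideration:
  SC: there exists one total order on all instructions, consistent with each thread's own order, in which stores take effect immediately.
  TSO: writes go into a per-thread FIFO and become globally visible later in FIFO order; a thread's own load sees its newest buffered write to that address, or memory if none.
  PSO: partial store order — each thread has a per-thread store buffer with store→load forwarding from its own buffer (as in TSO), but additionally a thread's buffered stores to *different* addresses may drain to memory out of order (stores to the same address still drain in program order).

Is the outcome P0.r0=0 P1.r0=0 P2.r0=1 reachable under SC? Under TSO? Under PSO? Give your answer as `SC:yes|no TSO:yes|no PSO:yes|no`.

SC:no TSO:yes PSO:yes

outcome vector order: (P0.r0,P1.r0,P2.r0)
under SC → 0/1/1, 0/1/2, 1/0/1, 1/0/2, 1/1/1, 1/1/2, 2/0/2, 2/1/1, 2/1/2
under TSO → 0/0/1, 0/0/2, 0/1/1, 0/1/2, 1/0/1, 1/0/2, 1/1/1, 1/1/2, 2/0/1, 2/0/2, 2/1/1, 2/1/2
under PSO → 0/0/1, 0/0/2, 0/1/1, 0/1/2, 1/0/1, 1/0/2, 1/1/1, 1/1/2, 2/0/1, 2/0/2, 2/1/1, 2/1/2
target 0/0/1 ∈ {TSO,PSO}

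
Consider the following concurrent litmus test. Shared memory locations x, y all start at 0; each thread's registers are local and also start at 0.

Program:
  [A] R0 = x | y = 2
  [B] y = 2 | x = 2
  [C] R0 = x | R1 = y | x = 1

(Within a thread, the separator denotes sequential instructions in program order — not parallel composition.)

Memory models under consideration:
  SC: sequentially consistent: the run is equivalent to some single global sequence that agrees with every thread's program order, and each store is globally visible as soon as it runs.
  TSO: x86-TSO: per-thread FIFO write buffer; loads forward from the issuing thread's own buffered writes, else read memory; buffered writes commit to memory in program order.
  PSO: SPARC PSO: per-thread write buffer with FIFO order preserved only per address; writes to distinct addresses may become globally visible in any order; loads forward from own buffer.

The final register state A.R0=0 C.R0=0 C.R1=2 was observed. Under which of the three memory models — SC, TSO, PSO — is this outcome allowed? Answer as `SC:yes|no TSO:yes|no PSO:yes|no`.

outcome vector order: (A.R0,C.R0,C.R1)
SC (9): <0 0 0>, <0 0 2>, <0 2 2>, <1 0 0>, <1 0 2>, <1 2 2>, <2 0 0>, <2 0 2>, <2 2 2>
TSO (9): <0 0 0>, <0 0 2>, <0 2 2>, <1 0 0>, <1 0 2>, <1 2 2>, <2 0 0>, <2 0 2>, <2 2 2>
PSO (12): <0 0 0>, <0 0 2>, <0 2 0>, <0 2 2>, <1 0 0>, <1 0 2>, <1 2 0>, <1 2 2>, <2 0 0>, <2 0 2>, <2 2 0>, <2 2 2>
target <0 0 2> ∈ {SC,TSO,PSO}

SC:yes TSO:yes PSO:yes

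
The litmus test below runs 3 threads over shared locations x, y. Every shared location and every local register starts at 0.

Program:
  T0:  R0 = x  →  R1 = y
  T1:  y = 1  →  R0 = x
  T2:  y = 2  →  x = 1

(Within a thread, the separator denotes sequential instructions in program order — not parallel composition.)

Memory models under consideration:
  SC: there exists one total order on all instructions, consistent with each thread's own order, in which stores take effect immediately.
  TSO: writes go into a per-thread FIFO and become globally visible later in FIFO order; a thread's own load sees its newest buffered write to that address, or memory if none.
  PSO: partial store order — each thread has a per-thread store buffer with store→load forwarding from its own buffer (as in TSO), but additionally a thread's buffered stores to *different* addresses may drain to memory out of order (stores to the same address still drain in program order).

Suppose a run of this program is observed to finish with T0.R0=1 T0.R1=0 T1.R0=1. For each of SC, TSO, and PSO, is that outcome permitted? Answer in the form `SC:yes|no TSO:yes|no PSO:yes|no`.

SC:no TSO:no PSO:yes

outcome vector order: (T0.R0,T0.R1,T1.R0)
SC (10): 0/0/0, 0/0/1, 0/1/0, 0/1/1, 0/2/0, 0/2/1, 1/1/0, 1/1/1, 1/2/0, 1/2/1
TSO (10): 0/0/0, 0/0/1, 0/1/0, 0/1/1, 0/2/0, 0/2/1, 1/1/0, 1/1/1, 1/2/0, 1/2/1
PSO (12): 0/0/0, 0/0/1, 0/1/0, 0/1/1, 0/2/0, 0/2/1, 1/0/0, 1/0/1, 1/1/0, 1/1/1, 1/2/0, 1/2/1
target 1/0/1 ∈ {PSO}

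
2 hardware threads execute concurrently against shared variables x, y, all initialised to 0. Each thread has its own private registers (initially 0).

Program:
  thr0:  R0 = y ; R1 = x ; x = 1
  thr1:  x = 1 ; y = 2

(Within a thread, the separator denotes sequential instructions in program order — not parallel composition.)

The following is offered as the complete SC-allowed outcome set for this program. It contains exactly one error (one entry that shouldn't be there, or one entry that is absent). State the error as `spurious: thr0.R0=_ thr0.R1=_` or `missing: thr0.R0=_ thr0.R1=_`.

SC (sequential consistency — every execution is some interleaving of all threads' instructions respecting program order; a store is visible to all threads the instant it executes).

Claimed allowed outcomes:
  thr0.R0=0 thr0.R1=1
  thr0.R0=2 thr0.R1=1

outcome vector order: (thr0.R0,thr0.R1)
SC: 3 outcomes — {<0 0>; <0 1>; <2 1>}
SC∖claimed = {<0 0>}

missing: thr0.R0=0 thr0.R1=0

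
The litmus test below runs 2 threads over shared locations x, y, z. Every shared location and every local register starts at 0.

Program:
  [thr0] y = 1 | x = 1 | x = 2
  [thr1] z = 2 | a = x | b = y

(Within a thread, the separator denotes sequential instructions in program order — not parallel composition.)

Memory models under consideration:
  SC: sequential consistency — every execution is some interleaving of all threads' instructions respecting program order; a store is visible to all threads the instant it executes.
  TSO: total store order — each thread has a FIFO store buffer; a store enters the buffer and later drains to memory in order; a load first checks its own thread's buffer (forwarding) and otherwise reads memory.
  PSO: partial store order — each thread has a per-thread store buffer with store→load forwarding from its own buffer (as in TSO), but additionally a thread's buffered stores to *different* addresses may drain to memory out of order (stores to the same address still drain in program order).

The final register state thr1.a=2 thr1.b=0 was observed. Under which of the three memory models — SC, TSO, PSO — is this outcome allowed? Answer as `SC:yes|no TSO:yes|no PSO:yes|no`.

SC:no TSO:no PSO:yes

outcome vector order: (thr1.a,thr1.b)
under SC → (0,0) (0,1) (1,1) (2,1)
under TSO → (0,0) (0,1) (1,1) (2,1)
under PSO → (0,0) (0,1) (1,0) (1,1) (2,0) (2,1)
target (2,0) ∈ {PSO}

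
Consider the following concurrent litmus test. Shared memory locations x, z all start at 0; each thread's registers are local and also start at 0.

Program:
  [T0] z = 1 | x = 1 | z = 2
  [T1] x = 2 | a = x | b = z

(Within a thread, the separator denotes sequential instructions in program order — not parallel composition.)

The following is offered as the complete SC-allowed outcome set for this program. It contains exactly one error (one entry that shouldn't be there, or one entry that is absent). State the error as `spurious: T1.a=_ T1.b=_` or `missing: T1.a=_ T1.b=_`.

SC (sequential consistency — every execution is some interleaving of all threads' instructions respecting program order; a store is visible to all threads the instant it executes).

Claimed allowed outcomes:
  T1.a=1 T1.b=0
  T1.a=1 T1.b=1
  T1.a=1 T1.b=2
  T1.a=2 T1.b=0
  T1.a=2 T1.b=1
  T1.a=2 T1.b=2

outcome vector order: (T1.a,T1.b)
SC: 5 outcomes — {<1 1>; <1 2>; <2 0>; <2 1>; <2 2>}
claimed∖SC = {<1 0>}

spurious: T1.a=1 T1.b=0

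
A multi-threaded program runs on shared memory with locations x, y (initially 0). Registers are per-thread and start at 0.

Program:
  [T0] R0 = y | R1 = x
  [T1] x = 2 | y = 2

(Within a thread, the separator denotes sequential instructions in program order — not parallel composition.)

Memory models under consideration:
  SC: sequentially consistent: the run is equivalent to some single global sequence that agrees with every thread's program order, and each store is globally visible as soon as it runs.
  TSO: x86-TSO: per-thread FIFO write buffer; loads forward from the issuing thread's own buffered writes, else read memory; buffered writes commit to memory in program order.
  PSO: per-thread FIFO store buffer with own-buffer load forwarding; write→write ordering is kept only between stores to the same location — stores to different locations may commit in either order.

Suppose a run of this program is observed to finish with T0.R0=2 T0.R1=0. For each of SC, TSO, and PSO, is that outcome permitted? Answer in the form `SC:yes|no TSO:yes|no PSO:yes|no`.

outcome vector order: (T0.R0,T0.R1)
under SC → 0/0; 0/2; 2/2
under TSO → 0/0; 0/2; 2/2
under PSO → 0/0; 0/2; 2/0; 2/2
target 2/0 ∈ {PSO}

SC:no TSO:no PSO:yes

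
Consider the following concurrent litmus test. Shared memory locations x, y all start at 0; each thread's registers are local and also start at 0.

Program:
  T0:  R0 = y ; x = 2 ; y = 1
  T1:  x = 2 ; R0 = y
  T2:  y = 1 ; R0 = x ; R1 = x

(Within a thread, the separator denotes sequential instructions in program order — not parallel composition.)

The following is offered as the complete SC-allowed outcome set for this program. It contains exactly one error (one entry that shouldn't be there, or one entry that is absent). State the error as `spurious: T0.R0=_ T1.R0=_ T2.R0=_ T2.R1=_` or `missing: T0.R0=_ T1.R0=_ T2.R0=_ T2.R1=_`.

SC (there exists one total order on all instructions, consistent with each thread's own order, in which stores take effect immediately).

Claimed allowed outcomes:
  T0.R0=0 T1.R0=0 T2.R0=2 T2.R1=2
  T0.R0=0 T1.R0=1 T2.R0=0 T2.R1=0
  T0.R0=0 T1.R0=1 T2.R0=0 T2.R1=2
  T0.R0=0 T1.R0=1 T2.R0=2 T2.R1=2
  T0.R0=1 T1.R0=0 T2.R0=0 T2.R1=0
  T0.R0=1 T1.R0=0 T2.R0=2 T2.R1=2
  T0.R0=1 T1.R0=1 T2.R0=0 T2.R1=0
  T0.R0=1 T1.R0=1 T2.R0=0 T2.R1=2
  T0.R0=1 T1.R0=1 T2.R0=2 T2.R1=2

spurious: T0.R0=1 T1.R0=0 T2.R0=0 T2.R1=0

outcome vector order: (T0.R0,T1.R0,T2.R0,T2.R1)
under SC → <0 0 2 2> <0 1 0 0> <0 1 0 2> <0 1 2 2> <1 0 2 2> <1 1 0 0> <1 1 0 2> <1 1 2 2>
claimed∖SC = {<1 0 0 0>}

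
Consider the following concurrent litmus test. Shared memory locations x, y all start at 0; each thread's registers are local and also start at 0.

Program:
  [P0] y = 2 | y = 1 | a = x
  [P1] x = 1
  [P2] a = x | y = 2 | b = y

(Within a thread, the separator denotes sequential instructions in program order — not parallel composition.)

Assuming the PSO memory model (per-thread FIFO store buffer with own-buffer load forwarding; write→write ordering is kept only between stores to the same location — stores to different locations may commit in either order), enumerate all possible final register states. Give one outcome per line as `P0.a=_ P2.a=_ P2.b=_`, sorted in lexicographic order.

outcome vector order: (P0.a,P2.a,P2.b)
|PSO outcomes| = 8

P0.a=0 P2.a=0 P2.b=1
P0.a=0 P2.a=0 P2.b=2
P0.a=0 P2.a=1 P2.b=1
P0.a=0 P2.a=1 P2.b=2
P0.a=1 P2.a=0 P2.b=1
P0.a=1 P2.a=0 P2.b=2
P0.a=1 P2.a=1 P2.b=1
P0.a=1 P2.a=1 P2.b=2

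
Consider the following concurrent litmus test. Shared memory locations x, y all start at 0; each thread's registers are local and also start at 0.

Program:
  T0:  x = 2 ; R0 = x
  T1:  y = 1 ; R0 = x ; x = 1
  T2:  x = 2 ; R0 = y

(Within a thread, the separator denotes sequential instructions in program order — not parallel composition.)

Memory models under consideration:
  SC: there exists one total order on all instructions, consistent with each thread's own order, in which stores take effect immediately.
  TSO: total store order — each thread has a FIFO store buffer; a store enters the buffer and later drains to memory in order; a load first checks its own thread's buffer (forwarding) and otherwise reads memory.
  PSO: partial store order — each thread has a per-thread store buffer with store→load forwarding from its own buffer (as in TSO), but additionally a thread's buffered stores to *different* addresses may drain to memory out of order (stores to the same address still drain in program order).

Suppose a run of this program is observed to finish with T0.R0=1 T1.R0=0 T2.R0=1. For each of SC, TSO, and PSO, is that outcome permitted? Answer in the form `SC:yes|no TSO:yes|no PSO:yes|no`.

outcome vector order: (T0.R0,T1.R0,T2.R0)
SC (6): 1/0/1, 1/2/0, 1/2/1, 2/0/1, 2/2/0, 2/2/1
TSO (8): 1/0/0, 1/0/1, 1/2/0, 1/2/1, 2/0/0, 2/0/1, 2/2/0, 2/2/1
PSO (8): 1/0/0, 1/0/1, 1/2/0, 1/2/1, 2/0/0, 2/0/1, 2/2/0, 2/2/1
target 1/0/1 ∈ {SC,TSO,PSO}

SC:yes TSO:yes PSO:yes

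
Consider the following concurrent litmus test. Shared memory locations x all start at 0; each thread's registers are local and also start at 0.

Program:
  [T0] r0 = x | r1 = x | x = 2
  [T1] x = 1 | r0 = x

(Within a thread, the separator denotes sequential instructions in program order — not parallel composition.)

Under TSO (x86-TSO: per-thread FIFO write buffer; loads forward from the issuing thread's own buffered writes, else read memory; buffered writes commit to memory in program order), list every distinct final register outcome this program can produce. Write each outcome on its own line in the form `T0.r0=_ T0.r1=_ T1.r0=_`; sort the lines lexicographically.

outcome vector order: (T0.r0,T0.r1,T1.r0)
|TSO outcomes| = 6

T0.r0=0 T0.r1=0 T1.r0=1
T0.r0=0 T0.r1=0 T1.r0=2
T0.r0=0 T0.r1=1 T1.r0=1
T0.r0=0 T0.r1=1 T1.r0=2
T0.r0=1 T0.r1=1 T1.r0=1
T0.r0=1 T0.r1=1 T1.r0=2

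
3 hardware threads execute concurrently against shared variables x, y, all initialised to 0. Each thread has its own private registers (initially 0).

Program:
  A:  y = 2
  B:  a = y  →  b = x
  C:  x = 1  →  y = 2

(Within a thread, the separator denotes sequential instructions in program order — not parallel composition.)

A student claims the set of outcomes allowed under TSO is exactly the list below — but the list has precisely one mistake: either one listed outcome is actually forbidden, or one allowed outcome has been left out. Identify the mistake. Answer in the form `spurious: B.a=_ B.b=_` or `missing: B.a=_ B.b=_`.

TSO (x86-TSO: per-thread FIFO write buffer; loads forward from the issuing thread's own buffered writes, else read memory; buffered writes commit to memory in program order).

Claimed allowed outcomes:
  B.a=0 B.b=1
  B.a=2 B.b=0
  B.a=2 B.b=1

outcome vector order: (B.a,B.b)
[TSO] allowed = {0/0; 0/1; 2/0; 2/1}
TSO∖claimed = {0/0}

missing: B.a=0 B.b=0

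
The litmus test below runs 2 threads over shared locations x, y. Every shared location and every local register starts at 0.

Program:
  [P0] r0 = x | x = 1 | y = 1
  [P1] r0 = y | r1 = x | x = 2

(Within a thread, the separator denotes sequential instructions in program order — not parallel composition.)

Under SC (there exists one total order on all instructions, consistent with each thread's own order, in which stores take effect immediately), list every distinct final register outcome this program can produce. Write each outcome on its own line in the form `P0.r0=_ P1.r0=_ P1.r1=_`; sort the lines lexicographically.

outcome vector order: (P0.r0,P1.r0,P1.r1)
|SC outcomes| = 4

P0.r0=0 P1.r0=0 P1.r1=0
P0.r0=0 P1.r0=0 P1.r1=1
P0.r0=0 P1.r0=1 P1.r1=1
P0.r0=2 P1.r0=0 P1.r1=0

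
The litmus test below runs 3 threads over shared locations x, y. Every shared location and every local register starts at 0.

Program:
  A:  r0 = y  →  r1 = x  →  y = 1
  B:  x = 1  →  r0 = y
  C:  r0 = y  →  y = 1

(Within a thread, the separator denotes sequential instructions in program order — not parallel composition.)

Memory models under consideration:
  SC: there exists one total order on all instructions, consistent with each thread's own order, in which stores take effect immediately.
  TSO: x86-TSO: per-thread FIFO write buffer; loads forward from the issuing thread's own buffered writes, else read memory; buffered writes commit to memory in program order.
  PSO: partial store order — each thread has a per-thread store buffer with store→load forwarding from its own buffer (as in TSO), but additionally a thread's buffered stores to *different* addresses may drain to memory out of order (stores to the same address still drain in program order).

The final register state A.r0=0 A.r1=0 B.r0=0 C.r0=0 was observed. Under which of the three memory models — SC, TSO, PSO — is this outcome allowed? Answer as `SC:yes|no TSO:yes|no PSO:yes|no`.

outcome vector order: (A.r0,A.r1,B.r0,C.r0)
SC (11): 0/0/0/0, 0/0/0/1, 0/0/1/0, 0/0/1/1, 0/1/0/0, 0/1/0/1, 0/1/1/0, 0/1/1/1, 1/0/1/0, 1/1/0/0, 1/1/1/0
TSO (12): 0/0/0/0, 0/0/0/1, 0/0/1/0, 0/0/1/1, 0/1/0/0, 0/1/0/1, 0/1/1/0, 0/1/1/1, 1/0/0/0, 1/0/1/0, 1/1/0/0, 1/1/1/0
PSO (12): 0/0/0/0, 0/0/0/1, 0/0/1/0, 0/0/1/1, 0/1/0/0, 0/1/0/1, 0/1/1/0, 0/1/1/1, 1/0/0/0, 1/0/1/0, 1/1/0/0, 1/1/1/0
target 0/0/0/0 ∈ {SC,TSO,PSO}

SC:yes TSO:yes PSO:yes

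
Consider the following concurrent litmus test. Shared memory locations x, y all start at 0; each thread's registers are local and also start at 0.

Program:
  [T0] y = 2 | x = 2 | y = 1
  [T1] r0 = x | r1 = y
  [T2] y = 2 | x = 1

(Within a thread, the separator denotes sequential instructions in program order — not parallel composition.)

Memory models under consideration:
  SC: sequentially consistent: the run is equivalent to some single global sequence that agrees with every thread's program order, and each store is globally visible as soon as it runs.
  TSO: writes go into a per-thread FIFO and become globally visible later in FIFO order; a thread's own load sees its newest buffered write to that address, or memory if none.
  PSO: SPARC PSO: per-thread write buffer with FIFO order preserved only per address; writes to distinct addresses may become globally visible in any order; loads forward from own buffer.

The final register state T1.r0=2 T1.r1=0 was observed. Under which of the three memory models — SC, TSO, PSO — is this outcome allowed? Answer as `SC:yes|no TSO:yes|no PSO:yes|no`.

SC:no TSO:no PSO:yes

outcome vector order: (T1.r0,T1.r1)
[SC] allowed = {0/0 0/1 0/2 1/1 1/2 2/1 2/2}
[TSO] allowed = {0/0 0/1 0/2 1/1 1/2 2/1 2/2}
[PSO] allowed = {0/0 0/1 0/2 1/0 1/1 1/2 2/0 2/1 2/2}
target 2/0 ∈ {PSO}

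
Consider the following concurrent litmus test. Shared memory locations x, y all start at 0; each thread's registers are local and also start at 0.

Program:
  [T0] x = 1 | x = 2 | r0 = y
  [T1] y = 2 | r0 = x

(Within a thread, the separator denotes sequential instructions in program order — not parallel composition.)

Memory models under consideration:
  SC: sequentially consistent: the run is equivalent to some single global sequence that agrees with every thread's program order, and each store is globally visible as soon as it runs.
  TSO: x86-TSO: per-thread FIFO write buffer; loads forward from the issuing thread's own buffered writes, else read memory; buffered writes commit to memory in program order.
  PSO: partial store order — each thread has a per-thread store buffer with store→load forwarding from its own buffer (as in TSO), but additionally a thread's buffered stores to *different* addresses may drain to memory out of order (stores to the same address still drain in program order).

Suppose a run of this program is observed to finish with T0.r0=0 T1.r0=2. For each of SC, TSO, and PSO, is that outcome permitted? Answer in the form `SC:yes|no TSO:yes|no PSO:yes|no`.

SC:yes TSO:yes PSO:yes

outcome vector order: (T0.r0,T1.r0)
SC (4): 0/2 2/0 2/1 2/2
TSO (6): 0/0 0/1 0/2 2/0 2/1 2/2
PSO (6): 0/0 0/1 0/2 2/0 2/1 2/2
target 0/2 ∈ {SC,TSO,PSO}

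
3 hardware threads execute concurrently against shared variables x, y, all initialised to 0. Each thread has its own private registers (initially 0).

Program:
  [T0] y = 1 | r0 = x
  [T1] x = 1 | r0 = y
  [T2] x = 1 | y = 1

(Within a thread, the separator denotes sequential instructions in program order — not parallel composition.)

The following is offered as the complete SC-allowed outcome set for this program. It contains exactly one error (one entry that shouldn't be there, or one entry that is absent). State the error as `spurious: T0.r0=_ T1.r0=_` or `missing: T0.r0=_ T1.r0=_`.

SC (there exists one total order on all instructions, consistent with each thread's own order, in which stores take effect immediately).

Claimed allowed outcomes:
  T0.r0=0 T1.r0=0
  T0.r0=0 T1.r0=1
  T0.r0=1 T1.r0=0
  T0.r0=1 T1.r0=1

spurious: T0.r0=0 T1.r0=0

outcome vector order: (T0.r0,T1.r0)
SC: 3 outcomes — {(0,1), (1,0), (1,1)}
claimed∖SC = {(0,0)}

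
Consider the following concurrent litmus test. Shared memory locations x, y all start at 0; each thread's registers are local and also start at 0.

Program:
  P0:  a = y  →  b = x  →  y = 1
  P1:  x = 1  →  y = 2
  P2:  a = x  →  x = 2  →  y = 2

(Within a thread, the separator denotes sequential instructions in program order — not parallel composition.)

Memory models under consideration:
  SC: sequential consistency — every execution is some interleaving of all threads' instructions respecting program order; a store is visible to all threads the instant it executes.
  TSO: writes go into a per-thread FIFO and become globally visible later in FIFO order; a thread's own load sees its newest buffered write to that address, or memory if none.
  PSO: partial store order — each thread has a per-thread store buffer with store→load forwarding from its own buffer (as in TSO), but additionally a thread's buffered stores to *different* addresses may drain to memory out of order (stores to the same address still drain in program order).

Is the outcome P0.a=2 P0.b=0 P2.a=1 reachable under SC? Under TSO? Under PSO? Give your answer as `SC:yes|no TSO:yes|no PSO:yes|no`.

SC:no TSO:no PSO:yes

outcome vector order: (P0.a,P0.b,P2.a)
under SC → (0,0,0); (0,0,1); (0,1,0); (0,1,1); (0,2,0); (0,2,1); (2,1,0); (2,1,1); (2,2,0); (2,2,1)
under TSO → (0,0,0); (0,0,1); (0,1,0); (0,1,1); (0,2,0); (0,2,1); (2,1,0); (2,1,1); (2,2,0); (2,2,1)
under PSO → (0,0,0); (0,0,1); (0,1,0); (0,1,1); (0,2,0); (0,2,1); (2,0,0); (2,0,1); (2,1,0); (2,1,1); (2,2,0); (2,2,1)
target (2,0,1) ∈ {PSO}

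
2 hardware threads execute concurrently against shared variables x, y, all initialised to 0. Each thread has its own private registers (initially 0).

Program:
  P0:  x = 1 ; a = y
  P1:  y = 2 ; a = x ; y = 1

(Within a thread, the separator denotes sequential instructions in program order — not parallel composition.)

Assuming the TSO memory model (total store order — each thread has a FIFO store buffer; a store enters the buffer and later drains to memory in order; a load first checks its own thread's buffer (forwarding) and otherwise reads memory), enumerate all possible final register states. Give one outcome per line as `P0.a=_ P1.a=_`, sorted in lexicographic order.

P0.a=0 P1.a=0
P0.a=0 P1.a=1
P0.a=1 P1.a=0
P0.a=1 P1.a=1
P0.a=2 P1.a=0
P0.a=2 P1.a=1

outcome vector order: (P0.a,P1.a)
|TSO outcomes| = 6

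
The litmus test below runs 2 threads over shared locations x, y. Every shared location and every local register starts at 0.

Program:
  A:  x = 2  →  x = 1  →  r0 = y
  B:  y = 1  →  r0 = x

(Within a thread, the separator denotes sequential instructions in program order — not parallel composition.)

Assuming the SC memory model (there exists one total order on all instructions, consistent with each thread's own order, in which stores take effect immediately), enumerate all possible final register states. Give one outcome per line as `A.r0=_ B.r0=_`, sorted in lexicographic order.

outcome vector order: (A.r0,B.r0)
|SC outcomes| = 4

A.r0=0 B.r0=1
A.r0=1 B.r0=0
A.r0=1 B.r0=1
A.r0=1 B.r0=2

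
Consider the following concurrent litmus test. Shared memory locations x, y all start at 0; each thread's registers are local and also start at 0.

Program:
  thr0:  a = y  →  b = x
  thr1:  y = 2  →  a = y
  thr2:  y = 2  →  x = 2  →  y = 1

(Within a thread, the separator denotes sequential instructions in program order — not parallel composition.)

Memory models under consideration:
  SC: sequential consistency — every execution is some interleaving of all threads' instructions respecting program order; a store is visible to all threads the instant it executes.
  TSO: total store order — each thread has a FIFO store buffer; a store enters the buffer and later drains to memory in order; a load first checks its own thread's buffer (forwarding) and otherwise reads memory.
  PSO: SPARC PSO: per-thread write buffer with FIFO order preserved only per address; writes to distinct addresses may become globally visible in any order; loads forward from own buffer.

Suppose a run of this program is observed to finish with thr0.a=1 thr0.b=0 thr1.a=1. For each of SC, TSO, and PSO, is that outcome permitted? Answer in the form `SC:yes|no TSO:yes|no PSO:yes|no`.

outcome vector order: (thr0.a,thr0.b,thr1.a)
[SC] allowed = {(0,0,1); (0,0,2); (0,2,1); (0,2,2); (1,2,1); (1,2,2); (2,0,1); (2,0,2); (2,2,1); (2,2,2)}
[TSO] allowed = {(0,0,1); (0,0,2); (0,2,1); (0,2,2); (1,2,1); (1,2,2); (2,0,1); (2,0,2); (2,2,1); (2,2,2)}
[PSO] allowed = {(0,0,1); (0,0,2); (0,2,1); (0,2,2); (1,0,1); (1,0,2); (1,2,1); (1,2,2); (2,0,1); (2,0,2); (2,2,1); (2,2,2)}
target (1,0,1) ∈ {PSO}

SC:no TSO:no PSO:yes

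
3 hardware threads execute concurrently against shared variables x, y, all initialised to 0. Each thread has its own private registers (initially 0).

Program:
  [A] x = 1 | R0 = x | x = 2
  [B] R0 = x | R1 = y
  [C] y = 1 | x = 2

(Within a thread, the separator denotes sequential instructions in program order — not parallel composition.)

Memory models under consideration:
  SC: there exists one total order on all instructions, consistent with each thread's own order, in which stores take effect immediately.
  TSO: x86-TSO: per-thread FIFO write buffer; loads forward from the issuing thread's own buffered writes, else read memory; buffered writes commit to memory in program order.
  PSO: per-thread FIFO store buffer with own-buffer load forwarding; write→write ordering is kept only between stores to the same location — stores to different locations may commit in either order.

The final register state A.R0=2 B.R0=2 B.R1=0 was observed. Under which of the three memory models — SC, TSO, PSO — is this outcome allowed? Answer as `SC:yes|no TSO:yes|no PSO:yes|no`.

SC:no TSO:no PSO:yes

outcome vector order: (A.R0,B.R0,B.R1)
[SC] allowed = {<1 0 0> <1 0 1> <1 1 0> <1 1 1> <1 2 0> <1 2 1> <2 0 0> <2 0 1> <2 1 0> <2 1 1> <2 2 1>}
[TSO] allowed = {<1 0 0> <1 0 1> <1 1 0> <1 1 1> <1 2 0> <1 2 1> <2 0 0> <2 0 1> <2 1 0> <2 1 1> <2 2 1>}
[PSO] allowed = {<1 0 0> <1 0 1> <1 1 0> <1 1 1> <1 2 0> <1 2 1> <2 0 0> <2 0 1> <2 1 0> <2 1 1> <2 2 0> <2 2 1>}
target <2 2 0> ∈ {PSO}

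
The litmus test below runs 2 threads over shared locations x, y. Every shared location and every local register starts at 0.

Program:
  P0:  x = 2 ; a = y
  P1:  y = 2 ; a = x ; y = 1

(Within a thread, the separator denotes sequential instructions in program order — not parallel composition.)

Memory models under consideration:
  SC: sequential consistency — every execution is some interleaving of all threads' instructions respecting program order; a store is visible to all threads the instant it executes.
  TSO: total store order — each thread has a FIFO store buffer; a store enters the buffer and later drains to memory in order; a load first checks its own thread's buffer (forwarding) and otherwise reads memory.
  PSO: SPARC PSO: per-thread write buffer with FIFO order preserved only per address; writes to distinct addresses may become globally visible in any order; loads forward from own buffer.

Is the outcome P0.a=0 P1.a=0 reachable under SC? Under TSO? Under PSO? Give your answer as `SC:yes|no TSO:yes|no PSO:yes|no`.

outcome vector order: (P0.a,P1.a)
[SC] allowed = {02; 10; 12; 20; 22}
[TSO] allowed = {00; 02; 10; 12; 20; 22}
[PSO] allowed = {00; 02; 10; 12; 20; 22}
target 00 ∈ {TSO,PSO}

SC:no TSO:yes PSO:yes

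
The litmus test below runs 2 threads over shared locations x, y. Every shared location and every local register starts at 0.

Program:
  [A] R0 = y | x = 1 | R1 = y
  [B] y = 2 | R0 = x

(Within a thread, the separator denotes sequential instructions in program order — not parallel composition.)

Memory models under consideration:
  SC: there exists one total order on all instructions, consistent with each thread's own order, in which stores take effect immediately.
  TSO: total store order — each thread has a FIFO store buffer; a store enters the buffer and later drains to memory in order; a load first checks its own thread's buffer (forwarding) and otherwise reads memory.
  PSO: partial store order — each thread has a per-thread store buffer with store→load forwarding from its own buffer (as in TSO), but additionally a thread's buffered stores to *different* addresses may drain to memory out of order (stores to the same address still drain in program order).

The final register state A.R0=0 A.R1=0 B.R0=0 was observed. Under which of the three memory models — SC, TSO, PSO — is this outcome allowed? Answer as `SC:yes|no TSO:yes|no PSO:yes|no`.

outcome vector order: (A.R0,A.R1,B.R0)
under SC → 001; 020; 021; 220; 221
under TSO → 000; 001; 020; 021; 220; 221
under PSO → 000; 001; 020; 021; 220; 221
target 000 ∈ {TSO,PSO}

SC:no TSO:yes PSO:yes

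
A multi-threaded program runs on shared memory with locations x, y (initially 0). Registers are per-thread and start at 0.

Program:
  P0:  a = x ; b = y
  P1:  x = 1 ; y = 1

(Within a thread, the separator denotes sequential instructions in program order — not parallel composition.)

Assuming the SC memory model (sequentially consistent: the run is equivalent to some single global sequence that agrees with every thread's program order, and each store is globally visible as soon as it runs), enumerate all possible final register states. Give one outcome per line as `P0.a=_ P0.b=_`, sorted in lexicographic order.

outcome vector order: (P0.a,P0.b)
|SC outcomes| = 4

P0.a=0 P0.b=0
P0.a=0 P0.b=1
P0.a=1 P0.b=0
P0.a=1 P0.b=1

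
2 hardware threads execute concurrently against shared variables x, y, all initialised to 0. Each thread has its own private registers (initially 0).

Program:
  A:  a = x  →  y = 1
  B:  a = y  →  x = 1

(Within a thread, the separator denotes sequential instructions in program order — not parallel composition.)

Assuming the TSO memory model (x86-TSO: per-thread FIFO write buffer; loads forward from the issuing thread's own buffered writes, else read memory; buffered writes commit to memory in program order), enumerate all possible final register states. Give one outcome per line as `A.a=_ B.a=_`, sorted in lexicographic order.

outcome vector order: (A.a,B.a)
|TSO outcomes| = 3

A.a=0 B.a=0
A.a=0 B.a=1
A.a=1 B.a=0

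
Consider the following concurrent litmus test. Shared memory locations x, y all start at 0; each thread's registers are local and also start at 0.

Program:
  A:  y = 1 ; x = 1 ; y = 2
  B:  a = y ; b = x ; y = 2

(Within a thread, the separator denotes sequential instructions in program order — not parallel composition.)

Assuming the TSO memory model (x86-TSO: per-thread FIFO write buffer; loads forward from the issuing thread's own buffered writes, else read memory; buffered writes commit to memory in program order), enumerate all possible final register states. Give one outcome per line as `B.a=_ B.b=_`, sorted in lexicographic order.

B.a=0 B.b=0
B.a=0 B.b=1
B.a=1 B.b=0
B.a=1 B.b=1
B.a=2 B.b=1

outcome vector order: (B.a,B.b)
|TSO outcomes| = 5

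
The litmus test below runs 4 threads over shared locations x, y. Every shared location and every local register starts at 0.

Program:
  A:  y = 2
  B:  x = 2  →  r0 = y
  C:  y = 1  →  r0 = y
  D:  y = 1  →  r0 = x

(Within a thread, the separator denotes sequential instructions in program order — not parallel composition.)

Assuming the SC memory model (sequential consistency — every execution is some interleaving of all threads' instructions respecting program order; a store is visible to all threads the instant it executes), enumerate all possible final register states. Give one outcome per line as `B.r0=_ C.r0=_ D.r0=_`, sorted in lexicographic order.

outcome vector order: (B.r0,C.r0,D.r0)
|SC outcomes| = 10

B.r0=0 C.r0=1 D.r0=2
B.r0=0 C.r0=2 D.r0=2
B.r0=1 C.r0=1 D.r0=0
B.r0=1 C.r0=1 D.r0=2
B.r0=1 C.r0=2 D.r0=0
B.r0=1 C.r0=2 D.r0=2
B.r0=2 C.r0=1 D.r0=0
B.r0=2 C.r0=1 D.r0=2
B.r0=2 C.r0=2 D.r0=0
B.r0=2 C.r0=2 D.r0=2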